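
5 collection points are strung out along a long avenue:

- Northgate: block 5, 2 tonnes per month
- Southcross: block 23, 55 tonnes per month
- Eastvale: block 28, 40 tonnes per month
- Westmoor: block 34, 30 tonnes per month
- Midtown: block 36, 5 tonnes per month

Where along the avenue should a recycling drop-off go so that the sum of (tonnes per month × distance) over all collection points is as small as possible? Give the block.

x = 28

For a sum of weighted absolute distances on a line, the optimum is the weighted median (not the mean). Total weight W = 132; half-weight = 66.
Sort by position and accumulate weight:
  block 5 (Northgate, w=2) → cum 2
  block 23 (Southcross, w=55) → cum 57
  block 28 (Eastvale, w=40) → cum 97  ≥ 66 → median here
  block 34 (Westmoor, w=30) → cum 127
  block 36 (Midtown, w=5) → cum 132
Optimal location: block 28.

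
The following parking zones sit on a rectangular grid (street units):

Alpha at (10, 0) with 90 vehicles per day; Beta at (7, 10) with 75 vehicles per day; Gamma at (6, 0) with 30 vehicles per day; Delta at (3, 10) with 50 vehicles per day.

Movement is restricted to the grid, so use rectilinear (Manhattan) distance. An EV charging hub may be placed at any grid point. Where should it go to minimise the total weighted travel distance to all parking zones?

Manhattan distance separates: Σwᵢ(|x−xᵢ|+|y−yᵢ|) = Σwᵢ|x−xᵢ| + Σwᵢ|y−yᵢ|, so x and y are optimised independently as 1-D weighted medians.
Total weight W = 245; half = 122.5.
x-coordinate, sorted with cumulative weight:
  x=3 (Delta, w=50) cum 50
  x=6 (Gamma, w=30) cum 80
  x=7 (Beta, w=75) cum 155  ← median
  x=10 (Alpha, w=90) cum 245
⇒ x* = 7
y-coordinate, sorted with cumulative weight:
  y=0 (Alpha, w=90) cum 90
  y=0 (Gamma, w=30) cum 120
  y=10 (Beta, w=75) cum 195  ← median
  y=10 (Delta, w=50) cum 245
⇒ y* = 10

(7, 10)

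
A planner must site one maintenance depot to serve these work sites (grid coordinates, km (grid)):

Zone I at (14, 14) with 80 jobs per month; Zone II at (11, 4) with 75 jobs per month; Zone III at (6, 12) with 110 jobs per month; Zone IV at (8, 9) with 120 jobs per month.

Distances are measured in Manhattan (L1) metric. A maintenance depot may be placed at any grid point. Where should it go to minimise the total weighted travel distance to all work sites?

Manhattan distance separates: Σwᵢ(|x−xᵢ|+|y−yᵢ|) = Σwᵢ|x−xᵢ| + Σwᵢ|y−yᵢ|, so x and y are optimised independently as 1-D weighted medians.
Total weight W = 385; half = 192.5.
x-coordinate, sorted with cumulative weight:
  x=6 (Zone III, w=110) cum 110
  x=8 (Zone IV, w=120) cum 230  ← median
  x=11 (Zone II, w=75) cum 305
  x=14 (Zone I, w=80) cum 385
⇒ x* = 8
y-coordinate, sorted with cumulative weight:
  y=4 (Zone II, w=75) cum 75
  y=9 (Zone IV, w=120) cum 195  ← median
  y=12 (Zone III, w=110) cum 305
  y=14 (Zone I, w=80) cum 385
⇒ y* = 9

(8, 9)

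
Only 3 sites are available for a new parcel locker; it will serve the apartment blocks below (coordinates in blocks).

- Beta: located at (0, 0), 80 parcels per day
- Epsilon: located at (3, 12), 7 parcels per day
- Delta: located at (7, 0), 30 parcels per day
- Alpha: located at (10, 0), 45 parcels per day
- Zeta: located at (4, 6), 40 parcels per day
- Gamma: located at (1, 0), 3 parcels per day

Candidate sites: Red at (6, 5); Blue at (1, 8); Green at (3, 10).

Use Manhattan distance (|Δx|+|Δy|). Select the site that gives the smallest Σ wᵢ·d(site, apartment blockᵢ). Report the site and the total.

Red, total 1685 blocks

Total weighted distance at each candidate:
  Red (6, 5): total = 1685
  Blue (1, 8): total = 2171
  Green (3, 10): total = 2475
Minimum is at Red with total 1685 blocks.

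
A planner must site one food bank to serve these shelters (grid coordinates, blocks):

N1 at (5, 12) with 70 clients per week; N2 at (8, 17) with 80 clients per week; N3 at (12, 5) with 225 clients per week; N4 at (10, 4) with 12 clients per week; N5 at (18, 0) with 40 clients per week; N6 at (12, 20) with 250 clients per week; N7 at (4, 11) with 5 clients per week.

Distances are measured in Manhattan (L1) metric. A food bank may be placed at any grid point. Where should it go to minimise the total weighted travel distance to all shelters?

(12, 12)

Manhattan distance separates: Σwᵢ(|x−xᵢ|+|y−yᵢ|) = Σwᵢ|x−xᵢ| + Σwᵢ|y−yᵢ|, so x and y are optimised independently as 1-D weighted medians.
Total weight W = 682; half = 341.
x-coordinate, sorted with cumulative weight:
  x=4 (N7, w=5) cum 5
  x=5 (N1, w=70) cum 75
  x=8 (N2, w=80) cum 155
  x=10 (N4, w=12) cum 167
  x=12 (N3, w=225) cum 392  ← median
  x=12 (N6, w=250) cum 642
  x=18 (N5, w=40) cum 682
⇒ x* = 12
y-coordinate, sorted with cumulative weight:
  y=0 (N5, w=40) cum 40
  y=4 (N4, w=12) cum 52
  y=5 (N3, w=225) cum 277
  y=11 (N7, w=5) cum 282
  y=12 (N1, w=70) cum 352  ← median
  y=17 (N2, w=80) cum 432
  y=20 (N6, w=250) cum 682
⇒ y* = 12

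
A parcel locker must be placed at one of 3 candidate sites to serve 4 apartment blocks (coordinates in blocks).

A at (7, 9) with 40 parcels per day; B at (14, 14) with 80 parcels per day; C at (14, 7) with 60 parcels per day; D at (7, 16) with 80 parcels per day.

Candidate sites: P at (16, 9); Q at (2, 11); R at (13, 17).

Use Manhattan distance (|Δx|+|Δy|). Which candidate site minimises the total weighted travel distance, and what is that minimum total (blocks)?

Total weighted distance at each candidate:
  P (16, 9): total = 2440
  Q (2, 11): total = 3240
  R (13, 17): total = 2100
Minimum is at R with total 2100 blocks.

R, total 2100 blocks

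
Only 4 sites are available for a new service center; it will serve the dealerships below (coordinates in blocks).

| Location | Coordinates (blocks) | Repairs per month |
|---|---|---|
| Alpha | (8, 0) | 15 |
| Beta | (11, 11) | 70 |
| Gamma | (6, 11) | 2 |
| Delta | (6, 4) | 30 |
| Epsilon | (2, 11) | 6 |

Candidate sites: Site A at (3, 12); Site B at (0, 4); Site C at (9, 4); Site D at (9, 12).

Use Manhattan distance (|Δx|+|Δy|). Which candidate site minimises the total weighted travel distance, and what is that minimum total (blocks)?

Site D, total 791 blocks

Total weighted distance at each candidate:
  Site A (3, 12): total = 1235
  Site B (0, 4): total = 1700
  Site C (9, 4): total = 899
  Site D (9, 12): total = 791
Minimum is at Site D with total 791 blocks.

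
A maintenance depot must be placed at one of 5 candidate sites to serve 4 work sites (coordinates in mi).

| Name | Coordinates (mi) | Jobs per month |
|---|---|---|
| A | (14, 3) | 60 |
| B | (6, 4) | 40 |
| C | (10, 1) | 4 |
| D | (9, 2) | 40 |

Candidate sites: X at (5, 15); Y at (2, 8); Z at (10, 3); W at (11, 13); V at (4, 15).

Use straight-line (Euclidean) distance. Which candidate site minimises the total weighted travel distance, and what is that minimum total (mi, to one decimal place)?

Total weighted distance at each candidate:
  X (5, 15): total = 1945.3
  Y (2, 8): total = 1417.6
  Z (10, 3): total = 469.5
  W (11, 13): total = 1533.6
  V (4, 15): total = 2002.5
Minimum is at Z with total 469.5 mi.

Z, total 469.5 mi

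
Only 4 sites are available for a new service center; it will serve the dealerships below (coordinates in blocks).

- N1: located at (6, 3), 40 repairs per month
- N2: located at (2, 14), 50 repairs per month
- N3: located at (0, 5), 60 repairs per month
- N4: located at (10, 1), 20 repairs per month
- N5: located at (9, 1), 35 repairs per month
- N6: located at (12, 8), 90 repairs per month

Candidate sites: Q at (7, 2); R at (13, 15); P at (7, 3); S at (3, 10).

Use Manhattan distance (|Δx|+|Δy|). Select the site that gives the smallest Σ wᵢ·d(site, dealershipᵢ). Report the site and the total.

Total weighted distance at each candidate:
  Q (7, 2): total = 2705
  R (13, 15): total = 4430
  P (7, 3): total = 2520
  S (3, 10): total = 2965
Minimum is at P with total 2520 blocks.

P, total 2520 blocks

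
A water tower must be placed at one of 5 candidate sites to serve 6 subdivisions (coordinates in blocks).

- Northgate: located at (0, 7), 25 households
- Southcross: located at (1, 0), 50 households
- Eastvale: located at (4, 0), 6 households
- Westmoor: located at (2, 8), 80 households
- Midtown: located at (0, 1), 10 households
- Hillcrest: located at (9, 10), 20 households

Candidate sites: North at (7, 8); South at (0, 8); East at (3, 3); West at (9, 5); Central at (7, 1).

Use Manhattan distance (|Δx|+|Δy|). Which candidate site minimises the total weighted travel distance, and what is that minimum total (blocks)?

South, total 997 blocks

Total weighted distance at each candidate:
  North (7, 8): total = 1586
  South (0, 8): total = 997
  East (3, 3): total = 1239
  West (9, 5): total = 2015
  Central (7, 1): total = 1949
Minimum is at South with total 997 blocks.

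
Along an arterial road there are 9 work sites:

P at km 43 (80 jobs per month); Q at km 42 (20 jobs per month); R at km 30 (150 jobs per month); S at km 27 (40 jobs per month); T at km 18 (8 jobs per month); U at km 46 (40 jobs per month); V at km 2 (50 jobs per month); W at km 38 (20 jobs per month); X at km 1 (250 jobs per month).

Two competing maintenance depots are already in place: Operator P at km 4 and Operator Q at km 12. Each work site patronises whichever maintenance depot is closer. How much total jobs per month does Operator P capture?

The indifferent point is the midpoint (4+12)/2 = 8; work sites left of it (closer to Operator P at 4) go to Operator P, those right go to Operator Q.
  X at 1 (w=250) → Operator P
  V at 2 (w=50) → Operator P
  T at 18 (w=8) → Operator Q
  S at 27 (w=40) → Operator Q
  R at 30 (w=150) → Operator Q
  W at 38 (w=20) → Operator Q
  Q at 42 (w=20) → Operator Q
  P at 43 (w=80) → Operator Q
  U at 46 (w=40) → Operator Q
Operator P captures 300; Operator Q captures 358.

300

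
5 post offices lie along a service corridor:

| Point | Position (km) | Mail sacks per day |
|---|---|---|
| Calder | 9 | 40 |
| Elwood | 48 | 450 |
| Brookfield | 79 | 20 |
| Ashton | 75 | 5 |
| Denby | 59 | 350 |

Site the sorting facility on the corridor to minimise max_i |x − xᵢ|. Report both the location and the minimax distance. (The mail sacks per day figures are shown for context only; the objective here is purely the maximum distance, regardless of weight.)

The 1-center on a line is the midpoint of the two extreme points: leftmost at 9, rightmost at 79.
Optimal location = (9 + 79)/2 = 44; maximum distance = (79 − 9)/2 = 35.

location 44, max distance 35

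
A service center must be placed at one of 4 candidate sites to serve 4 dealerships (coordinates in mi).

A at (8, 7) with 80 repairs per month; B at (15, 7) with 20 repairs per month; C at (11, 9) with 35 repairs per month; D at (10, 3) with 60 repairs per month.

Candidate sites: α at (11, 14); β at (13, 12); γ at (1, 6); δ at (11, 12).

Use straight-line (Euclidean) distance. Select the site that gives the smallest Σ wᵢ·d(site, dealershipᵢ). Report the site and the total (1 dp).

Total weighted distance at each candidate:
  α (11, 14): total = 1608.2
  β (13, 12): total = 1368.8
  γ (1, 6): total = 1781.0
  δ (11, 12): total = 1242.9
Minimum is at δ with total 1242.9 mi.

δ, total 1242.9 mi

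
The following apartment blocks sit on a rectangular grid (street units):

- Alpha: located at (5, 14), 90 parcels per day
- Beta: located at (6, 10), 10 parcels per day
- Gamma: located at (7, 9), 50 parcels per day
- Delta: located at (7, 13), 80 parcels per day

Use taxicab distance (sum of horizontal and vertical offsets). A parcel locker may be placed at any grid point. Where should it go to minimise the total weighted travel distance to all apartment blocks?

(7, 13)

Manhattan distance separates: Σwᵢ(|x−xᵢ|+|y−yᵢ|) = Σwᵢ|x−xᵢ| + Σwᵢ|y−yᵢ|, so x and y are optimised independently as 1-D weighted medians.
Total weight W = 230; half = 115.
x-coordinate, sorted with cumulative weight:
  x=5 (Alpha, w=90) cum 90
  x=6 (Beta, w=10) cum 100
  x=7 (Gamma, w=50) cum 150  ← median
  x=7 (Delta, w=80) cum 230
⇒ x* = 7
y-coordinate, sorted with cumulative weight:
  y=9 (Gamma, w=50) cum 50
  y=10 (Beta, w=10) cum 60
  y=13 (Delta, w=80) cum 140  ← median
  y=14 (Alpha, w=90) cum 230
⇒ y* = 13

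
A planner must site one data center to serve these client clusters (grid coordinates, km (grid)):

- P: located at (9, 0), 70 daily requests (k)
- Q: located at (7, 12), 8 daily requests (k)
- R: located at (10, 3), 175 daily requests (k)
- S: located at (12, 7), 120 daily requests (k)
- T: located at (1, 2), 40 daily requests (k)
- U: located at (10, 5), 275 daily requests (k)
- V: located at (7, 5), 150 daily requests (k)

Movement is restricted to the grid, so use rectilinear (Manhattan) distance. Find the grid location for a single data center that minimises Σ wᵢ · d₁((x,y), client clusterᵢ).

Manhattan distance separates: Σwᵢ(|x−xᵢ|+|y−yᵢ|) = Σwᵢ|x−xᵢ| + Σwᵢ|y−yᵢ|, so x and y are optimised independently as 1-D weighted medians.
Total weight W = 838; half = 419.
x-coordinate, sorted with cumulative weight:
  x=1 (T, w=40) cum 40
  x=7 (Q, w=8) cum 48
  x=7 (V, w=150) cum 198
  x=9 (P, w=70) cum 268
  x=10 (R, w=175) cum 443  ← median
  x=10 (U, w=275) cum 718
  x=12 (S, w=120) cum 838
⇒ x* = 10
y-coordinate, sorted with cumulative weight:
  y=0 (P, w=70) cum 70
  y=2 (T, w=40) cum 110
  y=3 (R, w=175) cum 285
  y=5 (U, w=275) cum 560  ← median
  y=5 (V, w=150) cum 710
  y=7 (S, w=120) cum 830
  y=12 (Q, w=8) cum 838
⇒ y* = 5

(10, 5)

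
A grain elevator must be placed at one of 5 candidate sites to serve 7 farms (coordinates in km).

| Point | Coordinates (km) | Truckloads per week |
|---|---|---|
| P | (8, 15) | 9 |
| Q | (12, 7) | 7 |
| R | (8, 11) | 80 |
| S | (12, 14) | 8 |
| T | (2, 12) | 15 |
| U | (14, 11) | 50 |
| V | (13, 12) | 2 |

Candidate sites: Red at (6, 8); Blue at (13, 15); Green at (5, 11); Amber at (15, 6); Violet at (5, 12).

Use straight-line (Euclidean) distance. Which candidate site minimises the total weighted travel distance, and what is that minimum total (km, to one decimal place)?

Total weighted distance at each candidate:
  Red (6, 8): total = 992.6
  Blue (13, 15): total = 1008.2
  Green (5, 11): total = 915.9
  Amber (15, 6): total = 1363.7
  Violet (5, 12): total = 923.4
Minimum is at Green with total 915.9 km.

Green, total 915.9 km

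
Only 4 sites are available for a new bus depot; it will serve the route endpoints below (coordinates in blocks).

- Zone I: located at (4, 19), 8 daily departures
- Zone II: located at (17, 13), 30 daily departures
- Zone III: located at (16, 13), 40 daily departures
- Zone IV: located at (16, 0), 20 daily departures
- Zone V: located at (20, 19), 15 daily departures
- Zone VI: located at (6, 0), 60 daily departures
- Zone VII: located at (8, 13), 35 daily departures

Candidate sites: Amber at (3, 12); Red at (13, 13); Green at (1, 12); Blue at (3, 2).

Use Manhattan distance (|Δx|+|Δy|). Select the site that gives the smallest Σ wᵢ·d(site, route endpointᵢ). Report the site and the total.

Total weighted distance at each candidate:
  Amber (3, 12): total = 3044
  Red (13, 13): total = 2250
  Green (1, 12): total = 3460
  Blue (3, 2): total = 3524
Minimum is at Red with total 2250 blocks.

Red, total 2250 blocks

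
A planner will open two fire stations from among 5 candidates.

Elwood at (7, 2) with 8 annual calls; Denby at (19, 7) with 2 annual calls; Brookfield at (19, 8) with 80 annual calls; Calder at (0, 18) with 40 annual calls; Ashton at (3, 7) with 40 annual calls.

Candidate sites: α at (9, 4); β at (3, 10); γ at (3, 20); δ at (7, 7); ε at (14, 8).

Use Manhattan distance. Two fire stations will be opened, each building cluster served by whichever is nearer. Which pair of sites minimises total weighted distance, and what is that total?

Evaluate every pair (each demand assigned to the nearer of the two):
  {β, ε}: total = 1068
  {γ, ε}: total = 1196
  {δ, ε}: total = 1332
  {γ, δ}: total = 1464
  {β, δ}: total = 1664
  {α, ε}: total = 1724
  {α, β}: total = 1738
  {α, γ}: total = 1738
  {β, γ}: total = 1894
  {α, δ}: total = 1976
Best pair: {β, ε} with total 1068.

{β, ε}, total 1068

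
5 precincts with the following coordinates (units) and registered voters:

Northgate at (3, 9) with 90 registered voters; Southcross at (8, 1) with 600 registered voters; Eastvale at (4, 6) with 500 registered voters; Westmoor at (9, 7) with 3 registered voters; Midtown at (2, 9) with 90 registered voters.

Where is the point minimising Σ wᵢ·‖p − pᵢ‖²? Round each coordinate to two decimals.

(5.67, 4.08)

The minimiser of Σwᵢ‖p−pᵢ‖² is the weighted centroid p* = (Σwᵢpᵢ)/(Σwᵢ).
Σwᵢ = 1283.
Σwᵢxᵢ = 90·3 + 600·8 + 500·4 + 3·9 + 90·2 = 7277.
Σwᵢyᵢ = 90·9 + 600·1 + 500·6 + 3·7 + 90·9 = 5241.
x* = 7277/1283 = 5.67, y* = 5241/1283 = 4.08.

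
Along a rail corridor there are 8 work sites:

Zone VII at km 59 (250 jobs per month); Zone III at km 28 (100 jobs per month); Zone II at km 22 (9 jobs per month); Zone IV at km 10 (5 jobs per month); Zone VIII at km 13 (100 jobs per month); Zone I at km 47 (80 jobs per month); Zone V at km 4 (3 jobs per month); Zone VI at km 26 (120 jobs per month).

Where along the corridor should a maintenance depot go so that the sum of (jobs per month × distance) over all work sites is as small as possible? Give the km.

For a sum of weighted absolute distances on a line, the optimum is the weighted median (not the mean). Total weight W = 667; half-weight = 333.5.
Sort by position and accumulate weight:
  km 4 (Zone V, w=3) → cum 3
  km 10 (Zone IV, w=5) → cum 8
  km 13 (Zone VIII, w=100) → cum 108
  km 22 (Zone II, w=9) → cum 117
  km 26 (Zone VI, w=120) → cum 237
  km 28 (Zone III, w=100) → cum 337  ≥ 333.5 → median here
  km 47 (Zone I, w=80) → cum 417
  km 59 (Zone VII, w=250) → cum 667
Optimal location: km 28.

x = 28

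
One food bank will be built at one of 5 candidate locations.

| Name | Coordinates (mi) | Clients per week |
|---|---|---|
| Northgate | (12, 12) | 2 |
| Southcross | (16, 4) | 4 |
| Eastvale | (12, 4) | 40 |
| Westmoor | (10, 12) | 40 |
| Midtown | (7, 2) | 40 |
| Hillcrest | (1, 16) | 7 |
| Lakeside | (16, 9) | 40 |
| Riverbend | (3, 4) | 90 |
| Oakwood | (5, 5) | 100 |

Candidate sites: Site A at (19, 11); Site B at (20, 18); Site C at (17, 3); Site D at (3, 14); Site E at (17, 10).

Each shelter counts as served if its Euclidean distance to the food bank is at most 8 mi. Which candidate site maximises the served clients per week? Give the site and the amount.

Coverage radius r = 8 mi; a point is covered iff (Δx)²+(Δy)² ≤ 8² = 64.
  Site A (19, 11): covers {Northgate, Southcross, Lakeside} → 46
  Site B (20, 18): covers {none} → 0
  Site C (17, 3): covers {Southcross, Eastvale, Lakeside} → 84
  Site D (3, 14): covers {Westmoor, Hillcrest} → 47
  Site E (17, 10): covers {Northgate, Southcross, Eastvale, Westmoor, Lakeside} → 126
Maximum coverage at Site E: 126 clients per week.

Site E, covering 126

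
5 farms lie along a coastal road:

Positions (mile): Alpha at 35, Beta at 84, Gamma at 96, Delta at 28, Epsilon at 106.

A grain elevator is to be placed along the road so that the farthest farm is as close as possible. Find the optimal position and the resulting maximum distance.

location 67, max distance 39

The 1-center on a line is the midpoint of the two extreme points: leftmost at 28, rightmost at 106.
Optimal location = (28 + 106)/2 = 67; maximum distance = (106 − 28)/2 = 39.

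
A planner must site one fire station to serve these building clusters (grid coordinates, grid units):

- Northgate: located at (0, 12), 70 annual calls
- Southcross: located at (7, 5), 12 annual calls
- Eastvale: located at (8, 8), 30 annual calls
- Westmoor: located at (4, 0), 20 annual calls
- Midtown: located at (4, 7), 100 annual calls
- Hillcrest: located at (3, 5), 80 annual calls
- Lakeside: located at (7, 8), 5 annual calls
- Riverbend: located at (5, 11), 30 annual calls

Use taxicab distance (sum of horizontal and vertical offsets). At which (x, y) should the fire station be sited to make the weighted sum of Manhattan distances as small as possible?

Manhattan distance separates: Σwᵢ(|x−xᵢ|+|y−yᵢ|) = Σwᵢ|x−xᵢ| + Σwᵢ|y−yᵢ|, so x and y are optimised independently as 1-D weighted medians.
Total weight W = 347; half = 173.5.
x-coordinate, sorted with cumulative weight:
  x=0 (Northgate, w=70) cum 70
  x=3 (Hillcrest, w=80) cum 150
  x=4 (Westmoor, w=20) cum 170
  x=4 (Midtown, w=100) cum 270  ← median
  x=5 (Riverbend, w=30) cum 300
  x=7 (Southcross, w=12) cum 312
  x=7 (Lakeside, w=5) cum 317
  x=8 (Eastvale, w=30) cum 347
⇒ x* = 4
y-coordinate, sorted with cumulative weight:
  y=0 (Westmoor, w=20) cum 20
  y=5 (Southcross, w=12) cum 32
  y=5 (Hillcrest, w=80) cum 112
  y=7 (Midtown, w=100) cum 212  ← median
  y=8 (Eastvale, w=30) cum 242
  y=8 (Lakeside, w=5) cum 247
  y=11 (Riverbend, w=30) cum 277
  y=12 (Northgate, w=70) cum 347
⇒ y* = 7

(4, 7)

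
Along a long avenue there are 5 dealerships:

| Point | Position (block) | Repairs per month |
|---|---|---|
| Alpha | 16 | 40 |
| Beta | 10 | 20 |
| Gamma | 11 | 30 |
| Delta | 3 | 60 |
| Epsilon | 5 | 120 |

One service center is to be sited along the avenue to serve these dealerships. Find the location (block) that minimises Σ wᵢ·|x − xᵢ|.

x = 5

For a sum of weighted absolute distances on a line, the optimum is the weighted median (not the mean). Total weight W = 270; half-weight = 135.
Sort by position and accumulate weight:
  block 3 (Delta, w=60) → cum 60
  block 5 (Epsilon, w=120) → cum 180  ≥ 135 → median here
  block 10 (Beta, w=20) → cum 200
  block 11 (Gamma, w=30) → cum 230
  block 16 (Alpha, w=40) → cum 270
Optimal location: block 5.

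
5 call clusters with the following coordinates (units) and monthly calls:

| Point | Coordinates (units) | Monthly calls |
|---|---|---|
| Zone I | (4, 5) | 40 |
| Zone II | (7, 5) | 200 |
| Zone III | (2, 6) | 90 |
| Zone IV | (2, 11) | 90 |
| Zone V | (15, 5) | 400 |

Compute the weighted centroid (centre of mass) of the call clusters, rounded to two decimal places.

(9.66, 5.77)

The minimiser of Σwᵢ‖p−pᵢ‖² is the weighted centroid p* = (Σwᵢpᵢ)/(Σwᵢ).
Σwᵢ = 820.
Σwᵢxᵢ = 40·4 + 200·7 + 90·2 + 90·2 + 400·15 = 7920.
Σwᵢyᵢ = 40·5 + 200·5 + 90·6 + 90·11 + 400·5 = 4730.
x* = 7920/820 = 9.66, y* = 4730/820 = 5.77.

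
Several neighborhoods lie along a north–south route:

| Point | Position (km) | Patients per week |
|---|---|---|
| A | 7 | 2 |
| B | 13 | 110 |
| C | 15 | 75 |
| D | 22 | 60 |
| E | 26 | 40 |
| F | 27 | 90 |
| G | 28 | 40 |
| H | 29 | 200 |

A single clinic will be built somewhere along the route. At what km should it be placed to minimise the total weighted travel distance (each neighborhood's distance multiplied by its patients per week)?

x = 27

For a sum of weighted absolute distances on a line, the optimum is the weighted median (not the mean). Total weight W = 617; half-weight = 308.5.
Sort by position and accumulate weight:
  km 7 (A, w=2) → cum 2
  km 13 (B, w=110) → cum 112
  km 15 (C, w=75) → cum 187
  km 22 (D, w=60) → cum 247
  km 26 (E, w=40) → cum 287
  km 27 (F, w=90) → cum 377  ≥ 308.5 → median here
  km 28 (G, w=40) → cum 417
  km 29 (H, w=200) → cum 617
Optimal location: km 27.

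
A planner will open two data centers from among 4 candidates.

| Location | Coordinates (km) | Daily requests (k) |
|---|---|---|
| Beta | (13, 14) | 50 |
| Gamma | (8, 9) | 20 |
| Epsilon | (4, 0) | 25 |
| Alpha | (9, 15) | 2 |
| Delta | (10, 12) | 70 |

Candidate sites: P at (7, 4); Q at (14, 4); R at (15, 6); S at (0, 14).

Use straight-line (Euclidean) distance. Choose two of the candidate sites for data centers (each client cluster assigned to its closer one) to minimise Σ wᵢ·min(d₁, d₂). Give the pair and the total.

Evaluate every pair (each demand assigned to the nearer of the two):
  {P, R}: total = 1207.6
  {P, Q}: total = 1349.9
  {Q, R}: total = 1402.2
  {P, S}: total = 1426.3
  {R, S}: total = 1442.7
  {Q, S}: total = 1572.2
Best pair: {P, R} with total 1207.6.

{P, R}, total 1207.6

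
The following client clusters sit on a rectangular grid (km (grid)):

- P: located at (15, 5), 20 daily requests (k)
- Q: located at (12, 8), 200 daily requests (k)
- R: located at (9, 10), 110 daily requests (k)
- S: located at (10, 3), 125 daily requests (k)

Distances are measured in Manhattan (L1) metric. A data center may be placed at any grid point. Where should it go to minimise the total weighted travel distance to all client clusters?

Manhattan distance separates: Σwᵢ(|x−xᵢ|+|y−yᵢ|) = Σwᵢ|x−xᵢ| + Σwᵢ|y−yᵢ|, so x and y are optimised independently as 1-D weighted medians.
Total weight W = 455; half = 227.5.
x-coordinate, sorted with cumulative weight:
  x=9 (R, w=110) cum 110
  x=10 (S, w=125) cum 235  ← median
  x=12 (Q, w=200) cum 435
  x=15 (P, w=20) cum 455
⇒ x* = 10
y-coordinate, sorted with cumulative weight:
  y=3 (S, w=125) cum 125
  y=5 (P, w=20) cum 145
  y=8 (Q, w=200) cum 345  ← median
  y=10 (R, w=110) cum 455
⇒ y* = 8

(10, 8)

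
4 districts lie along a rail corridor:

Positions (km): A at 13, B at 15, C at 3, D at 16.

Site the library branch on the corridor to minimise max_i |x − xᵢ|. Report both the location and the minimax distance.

The 1-center on a line is the midpoint of the two extreme points: leftmost at 3, rightmost at 16.
Optimal location = (3 + 16)/2 = 9.5; maximum distance = (16 − 3)/2 = 6.5.

location 9.5, max distance 6.5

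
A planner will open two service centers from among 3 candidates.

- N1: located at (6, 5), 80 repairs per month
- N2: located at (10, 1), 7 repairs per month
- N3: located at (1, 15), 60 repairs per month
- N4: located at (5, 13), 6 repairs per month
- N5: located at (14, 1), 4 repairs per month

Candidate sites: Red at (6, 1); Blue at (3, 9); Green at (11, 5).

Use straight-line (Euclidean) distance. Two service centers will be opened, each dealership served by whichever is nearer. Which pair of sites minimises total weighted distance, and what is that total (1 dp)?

Evaluate every pair (each demand assigned to the nearer of the two):
  {Red, Blue}: total = 786.3
  {Blue, Green}: total = 855.2
  {Red, Green}: total = 1276.5
Best pair: {Red, Blue} with total 786.3.

{Red, Blue}, total 786.3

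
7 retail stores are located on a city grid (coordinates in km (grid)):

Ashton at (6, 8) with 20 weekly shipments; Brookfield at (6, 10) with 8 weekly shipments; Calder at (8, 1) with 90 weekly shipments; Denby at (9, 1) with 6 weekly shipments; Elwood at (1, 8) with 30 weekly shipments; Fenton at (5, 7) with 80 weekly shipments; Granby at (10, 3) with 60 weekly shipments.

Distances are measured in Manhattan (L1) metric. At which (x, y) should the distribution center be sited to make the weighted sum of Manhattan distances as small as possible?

Manhattan distance separates: Σwᵢ(|x−xᵢ|+|y−yᵢ|) = Σwᵢ|x−xᵢ| + Σwᵢ|y−yᵢ|, so x and y are optimised independently as 1-D weighted medians.
Total weight W = 294; half = 147.
x-coordinate, sorted with cumulative weight:
  x=1 (Elwood, w=30) cum 30
  x=5 (Fenton, w=80) cum 110
  x=6 (Ashton, w=20) cum 130
  x=6 (Brookfield, w=8) cum 138
  x=8 (Calder, w=90) cum 228  ← median
  x=9 (Denby, w=6) cum 234
  x=10 (Granby, w=60) cum 294
⇒ x* = 8
y-coordinate, sorted with cumulative weight:
  y=1 (Calder, w=90) cum 90
  y=1 (Denby, w=6) cum 96
  y=3 (Granby, w=60) cum 156  ← median
  y=7 (Fenton, w=80) cum 236
  y=8 (Ashton, w=20) cum 256
  y=8 (Elwood, w=30) cum 286
  y=10 (Brookfield, w=8) cum 294
⇒ y* = 3

(8, 3)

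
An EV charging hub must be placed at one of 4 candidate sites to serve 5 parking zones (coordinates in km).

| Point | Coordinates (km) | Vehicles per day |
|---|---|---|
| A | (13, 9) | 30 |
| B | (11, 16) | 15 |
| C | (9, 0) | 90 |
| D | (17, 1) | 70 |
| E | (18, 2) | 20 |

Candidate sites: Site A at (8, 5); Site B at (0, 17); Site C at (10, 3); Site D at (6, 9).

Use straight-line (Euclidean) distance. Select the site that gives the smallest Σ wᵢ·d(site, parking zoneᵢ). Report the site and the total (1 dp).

Site C, total 1352.3 km

Total weighted distance at each candidate:
  Site A (8, 5): total = 1720.3
  Site B (0, 17): total = 4457.6
  Site C (10, 3): total = 1352.3
  Site D (6, 9): total = 2422.8
Minimum is at Site C with total 1352.3 km.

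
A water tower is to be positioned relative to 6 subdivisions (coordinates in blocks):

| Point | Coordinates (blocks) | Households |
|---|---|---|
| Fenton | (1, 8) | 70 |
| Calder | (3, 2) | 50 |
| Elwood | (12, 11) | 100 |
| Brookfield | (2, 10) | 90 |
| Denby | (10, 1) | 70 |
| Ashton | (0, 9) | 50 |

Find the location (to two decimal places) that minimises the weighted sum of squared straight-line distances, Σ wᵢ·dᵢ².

(5.35, 7.40)

The minimiser of Σwᵢ‖p−pᵢ‖² is the weighted centroid p* = (Σwᵢpᵢ)/(Σwᵢ).
Σwᵢ = 430.
Σwᵢxᵢ = 70·1 + 50·3 + 100·12 + 90·2 + 70·10 + 50·0 = 2300.
Σwᵢyᵢ = 70·8 + 50·2 + 100·11 + 90·10 + 70·1 + 50·9 = 3180.
x* = 2300/430 = 5.35, y* = 3180/430 = 7.40.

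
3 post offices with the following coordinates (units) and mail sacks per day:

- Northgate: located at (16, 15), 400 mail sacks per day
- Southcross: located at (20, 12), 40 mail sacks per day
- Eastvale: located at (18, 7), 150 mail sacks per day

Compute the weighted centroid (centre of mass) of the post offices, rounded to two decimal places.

The minimiser of Σwᵢ‖p−pᵢ‖² is the weighted centroid p* = (Σwᵢpᵢ)/(Σwᵢ).
Σwᵢ = 590.
Σwᵢxᵢ = 400·16 + 40·20 + 150·18 = 9900.
Σwᵢyᵢ = 400·15 + 40·12 + 150·7 = 7530.
x* = 9900/590 = 16.78, y* = 7530/590 = 12.76.

(16.78, 12.76)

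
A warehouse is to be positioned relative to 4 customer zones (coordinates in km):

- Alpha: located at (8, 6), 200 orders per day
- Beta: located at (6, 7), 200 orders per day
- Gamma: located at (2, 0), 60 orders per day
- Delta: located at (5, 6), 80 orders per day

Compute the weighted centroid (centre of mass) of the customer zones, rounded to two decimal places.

(6.15, 5.70)

The minimiser of Σwᵢ‖p−pᵢ‖² is the weighted centroid p* = (Σwᵢpᵢ)/(Σwᵢ).
Σwᵢ = 540.
Σwᵢxᵢ = 200·8 + 200·6 + 60·2 + 80·5 = 3320.
Σwᵢyᵢ = 200·6 + 200·7 + 60·0 + 80·6 = 3080.
x* = 3320/540 = 6.15, y* = 3080/540 = 5.70.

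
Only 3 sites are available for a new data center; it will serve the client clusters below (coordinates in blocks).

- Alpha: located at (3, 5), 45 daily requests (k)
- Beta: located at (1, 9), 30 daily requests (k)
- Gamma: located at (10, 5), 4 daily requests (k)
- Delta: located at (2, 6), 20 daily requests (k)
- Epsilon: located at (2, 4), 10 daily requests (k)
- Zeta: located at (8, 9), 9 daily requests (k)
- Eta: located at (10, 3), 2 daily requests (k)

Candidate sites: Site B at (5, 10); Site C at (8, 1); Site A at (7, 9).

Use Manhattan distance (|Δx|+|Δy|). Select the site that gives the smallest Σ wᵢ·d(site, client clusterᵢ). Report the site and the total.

Total weighted distance at each candidate:
  Site B (5, 10): total = 795
  Site C (8, 1): total = 1269
  Site A (7, 9): total = 855
Minimum is at Site B with total 795 blocks.

Site B, total 795 blocks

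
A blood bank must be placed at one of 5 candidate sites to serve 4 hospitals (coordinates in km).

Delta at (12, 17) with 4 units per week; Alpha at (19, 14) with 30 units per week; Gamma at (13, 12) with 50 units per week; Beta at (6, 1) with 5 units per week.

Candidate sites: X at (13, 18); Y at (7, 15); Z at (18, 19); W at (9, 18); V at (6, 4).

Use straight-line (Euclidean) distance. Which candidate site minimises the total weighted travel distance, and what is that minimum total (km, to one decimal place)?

Total weighted distance at each candidate:
  X (13, 18): total = 613.9
  Y (7, 15): total = 788.4
  Z (18, 19): total = 716.6
  W (9, 18): total = 782.6
  V (6, 4): total = 1095.8
Minimum is at X with total 613.9 km.

X, total 613.9 km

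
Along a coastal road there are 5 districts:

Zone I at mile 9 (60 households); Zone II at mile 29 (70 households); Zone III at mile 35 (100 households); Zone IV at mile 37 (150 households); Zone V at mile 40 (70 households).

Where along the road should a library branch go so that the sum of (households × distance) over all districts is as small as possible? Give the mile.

x = 35

For a sum of weighted absolute distances on a line, the optimum is the weighted median (not the mean). Total weight W = 450; half-weight = 225.
Sort by position and accumulate weight:
  mile 9 (Zone I, w=60) → cum 60
  mile 29 (Zone II, w=70) → cum 130
  mile 35 (Zone III, w=100) → cum 230  ≥ 225 → median here
  mile 37 (Zone IV, w=150) → cum 380
  mile 40 (Zone V, w=70) → cum 450
Optimal location: mile 35.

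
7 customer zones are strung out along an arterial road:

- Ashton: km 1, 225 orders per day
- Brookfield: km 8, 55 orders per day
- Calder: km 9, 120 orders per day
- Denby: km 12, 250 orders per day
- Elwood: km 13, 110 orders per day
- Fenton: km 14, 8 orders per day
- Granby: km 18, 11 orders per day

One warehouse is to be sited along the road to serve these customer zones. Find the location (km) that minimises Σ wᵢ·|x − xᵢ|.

For a sum of weighted absolute distances on a line, the optimum is the weighted median (not the mean). Total weight W = 779; half-weight = 389.5.
Sort by position and accumulate weight:
  km 1 (Ashton, w=225) → cum 225
  km 8 (Brookfield, w=55) → cum 280
  km 9 (Calder, w=120) → cum 400  ≥ 389.5 → median here
  km 12 (Denby, w=250) → cum 650
  km 13 (Elwood, w=110) → cum 760
  km 14 (Fenton, w=8) → cum 768
  km 18 (Granby, w=11) → cum 779
Optimal location: km 9.

x = 9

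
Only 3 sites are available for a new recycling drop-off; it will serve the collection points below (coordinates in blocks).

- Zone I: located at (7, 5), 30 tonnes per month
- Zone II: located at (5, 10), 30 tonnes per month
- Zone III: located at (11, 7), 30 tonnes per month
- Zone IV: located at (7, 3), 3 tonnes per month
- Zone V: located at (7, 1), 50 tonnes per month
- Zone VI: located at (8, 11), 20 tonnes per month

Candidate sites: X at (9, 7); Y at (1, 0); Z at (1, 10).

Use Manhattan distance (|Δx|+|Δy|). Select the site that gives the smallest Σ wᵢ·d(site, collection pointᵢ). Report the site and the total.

X, total 908 blocks

Total weighted distance at each candidate:
  X (9, 7): total = 908
  Y (1, 0): total = 1997
  Z (1, 10): total = 1789
Minimum is at X with total 908 blocks.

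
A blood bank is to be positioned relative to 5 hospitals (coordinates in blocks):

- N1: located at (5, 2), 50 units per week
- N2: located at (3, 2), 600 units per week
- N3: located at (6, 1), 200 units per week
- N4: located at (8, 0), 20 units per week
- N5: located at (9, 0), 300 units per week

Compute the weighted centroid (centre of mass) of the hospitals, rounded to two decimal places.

(5.22, 1.28)

The minimiser of Σwᵢ‖p−pᵢ‖² is the weighted centroid p* = (Σwᵢpᵢ)/(Σwᵢ).
Σwᵢ = 1170.
Σwᵢxᵢ = 50·5 + 600·3 + 200·6 + 20·8 + 300·9 = 6110.
Σwᵢyᵢ = 50·2 + 600·2 + 200·1 + 20·0 + 300·0 = 1500.
x* = 6110/1170 = 5.22, y* = 1500/1170 = 1.28.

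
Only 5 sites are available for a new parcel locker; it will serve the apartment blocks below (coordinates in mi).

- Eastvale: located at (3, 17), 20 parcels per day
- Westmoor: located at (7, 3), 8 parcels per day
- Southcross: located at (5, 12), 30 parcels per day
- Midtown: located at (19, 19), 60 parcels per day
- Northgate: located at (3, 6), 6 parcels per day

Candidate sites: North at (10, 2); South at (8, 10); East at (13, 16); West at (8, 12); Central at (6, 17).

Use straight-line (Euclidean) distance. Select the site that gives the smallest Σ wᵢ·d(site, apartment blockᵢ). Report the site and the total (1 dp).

East, total 1071.2 mi

Total weighted distance at each candidate:
  North (10, 2): total = 1894.3
  South (8, 10): total = 1228.0
  East (13, 16): total = 1071.2
  West (8, 12): total = 1133.0
  Central (6, 17): total = 1182.8
Minimum is at East with total 1071.2 mi.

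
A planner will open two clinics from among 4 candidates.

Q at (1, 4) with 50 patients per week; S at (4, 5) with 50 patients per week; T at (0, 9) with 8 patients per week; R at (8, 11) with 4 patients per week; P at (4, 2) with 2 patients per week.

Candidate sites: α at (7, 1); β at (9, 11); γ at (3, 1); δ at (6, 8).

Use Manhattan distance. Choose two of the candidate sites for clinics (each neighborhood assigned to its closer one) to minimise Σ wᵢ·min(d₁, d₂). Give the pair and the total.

{γ, δ}, total 580

Evaluate every pair (each demand assigned to the nearer of the two):
  {γ, δ}: total = 580
  {β, γ}: total = 596
  {α, γ}: total = 636
  {β, δ}: total = 776
  {α, δ}: total = 784
  {α, β}: total = 900
Best pair: {γ, δ} with total 580.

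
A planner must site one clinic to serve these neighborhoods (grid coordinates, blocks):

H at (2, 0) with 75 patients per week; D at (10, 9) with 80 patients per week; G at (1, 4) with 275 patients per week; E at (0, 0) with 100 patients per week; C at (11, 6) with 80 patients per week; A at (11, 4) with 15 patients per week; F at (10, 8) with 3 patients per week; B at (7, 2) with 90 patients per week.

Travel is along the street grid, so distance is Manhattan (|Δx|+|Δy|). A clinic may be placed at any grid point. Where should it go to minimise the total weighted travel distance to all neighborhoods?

(1, 4)

Manhattan distance separates: Σwᵢ(|x−xᵢ|+|y−yᵢ|) = Σwᵢ|x−xᵢ| + Σwᵢ|y−yᵢ|, so x and y are optimised independently as 1-D weighted medians.
Total weight W = 718; half = 359.
x-coordinate, sorted with cumulative weight:
  x=0 (E, w=100) cum 100
  x=1 (G, w=275) cum 375  ← median
  x=2 (H, w=75) cum 450
  x=7 (B, w=90) cum 540
  x=10 (D, w=80) cum 620
  x=10 (F, w=3) cum 623
  x=11 (C, w=80) cum 703
  x=11 (A, w=15) cum 718
⇒ x* = 1
y-coordinate, sorted with cumulative weight:
  y=0 (H, w=75) cum 75
  y=0 (E, w=100) cum 175
  y=2 (B, w=90) cum 265
  y=4 (G, w=275) cum 540  ← median
  y=4 (A, w=15) cum 555
  y=6 (C, w=80) cum 635
  y=8 (F, w=3) cum 638
  y=9 (D, w=80) cum 718
⇒ y* = 4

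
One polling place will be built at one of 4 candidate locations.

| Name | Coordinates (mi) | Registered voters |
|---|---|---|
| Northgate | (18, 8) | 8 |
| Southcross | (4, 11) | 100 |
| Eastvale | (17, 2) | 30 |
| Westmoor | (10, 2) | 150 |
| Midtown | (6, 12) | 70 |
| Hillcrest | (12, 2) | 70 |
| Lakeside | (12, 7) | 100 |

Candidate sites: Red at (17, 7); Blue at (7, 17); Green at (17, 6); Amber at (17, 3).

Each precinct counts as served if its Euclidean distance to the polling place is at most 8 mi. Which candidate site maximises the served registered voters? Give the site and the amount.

Amber, covering 358

Coverage radius r = 8 mi; a point is covered iff (Δx)²+(Δy)² ≤ 8² = 64.
  Red (17, 7): covers {Northgate, Eastvale, Hillcrest, Lakeside} → 208
  Blue (7, 17): covers {Southcross, Midtown} → 170
  Green (17, 6): covers {Northgate, Eastvale, Hillcrest, Lakeside} → 208
  Amber (17, 3): covers {Northgate, Eastvale, Westmoor, Hillcrest, Lakeside} → 358
Maximum coverage at Amber: 358 registered voters.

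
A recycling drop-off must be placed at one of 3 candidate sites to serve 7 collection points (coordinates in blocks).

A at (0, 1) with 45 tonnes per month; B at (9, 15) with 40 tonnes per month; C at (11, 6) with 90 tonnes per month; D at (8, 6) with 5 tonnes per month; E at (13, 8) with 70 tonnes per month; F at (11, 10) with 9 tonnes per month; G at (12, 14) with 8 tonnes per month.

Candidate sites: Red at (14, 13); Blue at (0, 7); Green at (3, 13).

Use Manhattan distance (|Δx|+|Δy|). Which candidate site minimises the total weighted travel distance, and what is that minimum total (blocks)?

Red, total 2913 blocks

Total weighted distance at each candidate:
  Red (14, 13): total = 2913
  Blue (0, 7): total = 3333
  Green (3, 13): total = 3634
Minimum is at Red with total 2913 blocks.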